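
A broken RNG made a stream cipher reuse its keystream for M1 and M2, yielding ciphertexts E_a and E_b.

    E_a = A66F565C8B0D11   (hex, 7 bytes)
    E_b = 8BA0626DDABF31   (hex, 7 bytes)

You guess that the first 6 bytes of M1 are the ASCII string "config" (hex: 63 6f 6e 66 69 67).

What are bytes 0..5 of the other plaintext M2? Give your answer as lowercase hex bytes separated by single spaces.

4e a0 5a 57 38 d5

First, E_a ⊕ E_b = (M1 ⊕ K) ⊕ (M2 ⊕ K) = M1 ⊕ M2, so the key drops out. Then M2 = (M1 ⊕ M2) ⊕ M1 over the first 6 bytes.
byte 0: (a6 xor 8b) xor 63 = 2d xor 63 = 4e
byte 1: (6f xor a0) xor 6f = cf xor 6f = a0
byte 2: (56 xor 62) xor 6e = 34 xor 6e = 5a
byte 3: (5c xor 6d) xor 66 = 31 xor 66 = 57
byte 4: (8b xor da) xor 69 = 51 xor 69 = 38
byte 5: (0d xor bf) xor 67 = b2 xor 67 = d5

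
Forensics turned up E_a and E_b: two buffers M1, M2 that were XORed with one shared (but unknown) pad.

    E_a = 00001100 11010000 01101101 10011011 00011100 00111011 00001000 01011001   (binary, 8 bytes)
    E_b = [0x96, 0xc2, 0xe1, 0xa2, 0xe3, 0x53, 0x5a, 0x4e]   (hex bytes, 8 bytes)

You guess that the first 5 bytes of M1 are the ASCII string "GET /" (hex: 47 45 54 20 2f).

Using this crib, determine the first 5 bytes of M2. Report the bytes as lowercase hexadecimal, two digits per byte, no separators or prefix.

First, E_a ⊕ E_b = (M1 ⊕ K) ⊕ (M2 ⊕ K) = M1 ⊕ M2, so the key drops out. Then M2 = (M1 ⊕ M2) ⊕ M1 over the first 5 bytes.
byte 0: (0c XOR 96) XOR 47 = 9a XOR 47 = dd
byte 1: (d0 XOR c2) XOR 45 = 12 XOR 45 = 57
byte 2: (6d XOR e1) XOR 54 = 8c XOR 54 = d8
byte 3: (9b XOR a2) XOR 20 = 39 XOR 20 = 19
byte 4: (1c XOR e3) XOR 2f = ff XOR 2f = d0

dd57d819d0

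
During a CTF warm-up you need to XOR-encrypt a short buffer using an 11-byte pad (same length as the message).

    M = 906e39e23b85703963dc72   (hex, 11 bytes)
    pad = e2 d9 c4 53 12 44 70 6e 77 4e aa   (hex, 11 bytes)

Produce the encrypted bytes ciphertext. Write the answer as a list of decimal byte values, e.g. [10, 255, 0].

[114, 183, 253, 177, 41, 193, 0, 87, 20, 146, 216]

10010000 ⊕ 11100010 = 01110010
01101110 ⊕ 11011001 = 10110111
00111001 ⊕ 11000100 = 11111101
11100010 ⊕ 01010011 = 10110001
00111011 ⊕ 00010010 = 00101001
10000101 ⊕ 01000100 = 11000001
01110000 ⊕ 01110000 = 00000000
00111001 ⊕ 01101110 = 01010111
01100011 ⊕ 01110111 = 00010100
11011100 ⊕ 01001110 = 10010010
01110010 ⊕ 10101010 = 11011000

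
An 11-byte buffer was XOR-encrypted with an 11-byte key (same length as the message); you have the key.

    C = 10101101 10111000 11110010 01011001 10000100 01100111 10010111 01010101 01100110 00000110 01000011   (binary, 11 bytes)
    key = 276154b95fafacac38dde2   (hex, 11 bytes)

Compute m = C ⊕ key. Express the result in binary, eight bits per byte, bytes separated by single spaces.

10001010 11011001 10100110 11100000 11011011 11001000 00111011 11111001 01011110 11011011 10100001

173 ⊕  39 = 138
184 ⊕  97 = 217
242 ⊕  84 = 166
 89 ⊕ 185 = 224
132 ⊕  95 = 219
103 ⊕ 175 = 200
151 ⊕ 172 =  59
 85 ⊕ 172 = 249
102 ⊕  56 =  94
  6 ⊕ 221 = 219
 67 ⊕ 226 = 161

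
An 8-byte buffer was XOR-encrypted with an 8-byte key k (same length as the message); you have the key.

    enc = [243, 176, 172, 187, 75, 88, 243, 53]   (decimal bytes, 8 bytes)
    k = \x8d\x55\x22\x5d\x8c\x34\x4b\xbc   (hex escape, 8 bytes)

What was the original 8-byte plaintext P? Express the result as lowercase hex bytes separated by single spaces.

XOR is its own inverse, so applying the key byte-wise gives the result directly.
243 ⊕ 141 = 126
176 ⊕  85 = 229
172 ⊕  34 = 142
187 ⊕  93 = 230
 75 ⊕ 140 = 199
 88 ⊕  52 = 108
243 ⊕  75 = 184
 53 ⊕ 188 = 137

7e e5 8e e6 c7 6c b8 89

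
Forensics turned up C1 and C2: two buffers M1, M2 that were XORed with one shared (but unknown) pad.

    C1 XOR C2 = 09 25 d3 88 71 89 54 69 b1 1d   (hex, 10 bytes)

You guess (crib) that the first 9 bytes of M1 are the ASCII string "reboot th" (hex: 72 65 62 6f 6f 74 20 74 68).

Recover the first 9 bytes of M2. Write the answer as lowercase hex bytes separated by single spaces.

Since C1 ⊕ C2 = M1 ⊕ M2, XORing with the guessed M1 bytes yields the corresponding M2 bytes: M2 = (C1 ⊕ C2) ⊕ M1.
09 xor 72 = 7b
25 xor 65 = 40
d3 xor 62 = b1
88 xor 6f = e7
71 xor 6f = 1e
89 xor 74 = fd
54 xor 20 = 74
69 xor 74 = 1d
b1 xor 68 = d9

7b 40 b1 e7 1e fd 74 1d d9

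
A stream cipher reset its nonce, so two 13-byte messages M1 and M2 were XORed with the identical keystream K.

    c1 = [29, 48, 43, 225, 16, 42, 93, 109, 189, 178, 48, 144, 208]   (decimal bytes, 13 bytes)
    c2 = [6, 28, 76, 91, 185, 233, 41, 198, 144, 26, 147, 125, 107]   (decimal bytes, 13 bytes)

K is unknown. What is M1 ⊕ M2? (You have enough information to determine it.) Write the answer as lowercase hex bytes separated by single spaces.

c1 ⊕ c2 = (M1 ⊕ K) ⊕ (M2 ⊕ K) = M1 ⊕ M2 — the shared key cancels under XOR.
00011101 ⊕ 00000110 = 00011011
00110000 ⊕ 00011100 = 00101100
00101011 ⊕ 01001100 = 01100111
11100001 ⊕ 01011011 = 10111010
00010000 ⊕ 10111001 = 10101001
00101010 ⊕ 11101001 = 11000011
01011101 ⊕ 00101001 = 01110100
01101101 ⊕ 11000110 = 10101011
10111101 ⊕ 10010000 = 00101101
10110010 ⊕ 00011010 = 10101000
00110000 ⊕ 10010011 = 10100011
10010000 ⊕ 01111101 = 11101101
11010000 ⊕ 01101011 = 10111011

1b 2c 67 ba a9 c3 74 ab 2d a8 a3 ed bb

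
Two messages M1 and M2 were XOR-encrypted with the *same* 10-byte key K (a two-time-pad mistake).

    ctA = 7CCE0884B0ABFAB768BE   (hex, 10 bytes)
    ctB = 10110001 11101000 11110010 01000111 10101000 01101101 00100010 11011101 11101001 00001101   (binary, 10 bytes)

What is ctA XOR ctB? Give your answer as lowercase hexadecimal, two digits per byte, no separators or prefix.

cd26fac318c6d86a81b3

ctA ⊕ ctB = (M1 ⊕ K) ⊕ (M2 ⊕ K) = M1 ⊕ M2 — the shared key cancels under XOR.
124 xor 177 = 205
206 xor 232 =  38
  8 xor 242 = 250
132 xor  71 = 195
176 xor 168 =  24
171 xor 109 = 198
250 xor  34 = 216
183 xor 221 = 106
104 xor 233 = 129
190 xor  13 = 179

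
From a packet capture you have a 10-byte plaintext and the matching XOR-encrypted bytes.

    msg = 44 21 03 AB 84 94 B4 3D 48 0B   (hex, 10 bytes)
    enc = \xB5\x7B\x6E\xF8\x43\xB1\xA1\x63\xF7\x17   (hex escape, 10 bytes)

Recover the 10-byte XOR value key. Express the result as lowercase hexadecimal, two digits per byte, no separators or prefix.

Since enc = msg ⊕ key, XORing both sides with msg gives key = msg ⊕ enc.
44 ⊕ b5 = f1
21 ⊕ 7b = 5a
03 ⊕ 6e = 6d
ab ⊕ f8 = 53
84 ⊕ 43 = c7
94 ⊕ b1 = 25
b4 ⊕ a1 = 15
3d ⊕ 63 = 5e
48 ⊕ f7 = bf
0b ⊕ 17 = 1c

f15a6d53c725155ebf1c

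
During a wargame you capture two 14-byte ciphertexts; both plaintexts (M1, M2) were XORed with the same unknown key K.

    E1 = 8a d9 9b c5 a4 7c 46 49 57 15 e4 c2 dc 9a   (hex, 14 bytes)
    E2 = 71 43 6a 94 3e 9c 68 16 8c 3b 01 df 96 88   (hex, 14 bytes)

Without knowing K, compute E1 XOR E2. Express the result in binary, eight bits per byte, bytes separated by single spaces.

11111011 10011010 11110001 01010001 10011010 11100000 00101110 01011111 11011011 00101110 11100101 00011101 01001010 00010010

E1 ⊕ E2 = (M1 ⊕ K) ⊕ (M2 ⊕ K) = M1 ⊕ M2 — the shared key cancels under XOR.
8a XOR 71 = fb
d9 XOR 43 = 9a
9b XOR 6a = f1
c5 XOR 94 = 51
a4 XOR 3e = 9a
7c XOR 9c = e0
46 XOR 68 = 2e
49 XOR 16 = 5f
57 XOR 8c = db
15 XOR 3b = 2e
e4 XOR 01 = e5
c2 XOR df = 1d
dc XOR 96 = 4a
9a XOR 88 = 12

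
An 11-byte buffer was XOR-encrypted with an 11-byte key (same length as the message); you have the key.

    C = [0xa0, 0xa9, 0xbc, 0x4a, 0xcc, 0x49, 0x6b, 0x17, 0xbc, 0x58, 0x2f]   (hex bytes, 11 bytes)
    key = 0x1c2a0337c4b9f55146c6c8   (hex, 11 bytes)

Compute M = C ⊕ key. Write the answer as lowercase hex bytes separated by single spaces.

XOR is its own inverse, so applying the key byte-wise gives the result directly.
byte 0: a0 xor 1c = bc
byte 1: a9 xor 2a = 83
byte 2: bc xor 03 = bf
byte 3: 4a xor 37 = 7d
byte 4: cc xor c4 = 08
byte 5: 49 xor b9 = f0
byte 6: 6b xor f5 = 9e
byte 7: 17 xor 51 = 46
byte 8: bc xor 46 = fa
byte 9: 58 xor c6 = 9e
byte 10: 2f xor c8 = e7

bc 83 bf 7d 08 f0 9e 46 fa 9e e7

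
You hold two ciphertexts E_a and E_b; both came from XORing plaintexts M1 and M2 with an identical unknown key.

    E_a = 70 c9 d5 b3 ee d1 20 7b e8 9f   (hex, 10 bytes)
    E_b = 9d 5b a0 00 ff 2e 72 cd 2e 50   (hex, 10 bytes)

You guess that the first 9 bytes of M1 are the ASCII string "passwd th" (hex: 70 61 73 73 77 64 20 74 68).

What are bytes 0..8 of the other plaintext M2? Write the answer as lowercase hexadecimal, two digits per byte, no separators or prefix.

9df306c0669b72c2ae

First, E_a ⊕ E_b = (M1 ⊕ K) ⊕ (M2 ⊕ K) = M1 ⊕ M2, so the key drops out. Then M2 = (M1 ⊕ M2) ⊕ M1 over the first 9 bytes.
byte 0: (70 xor 9d) xor 70 = ed xor 70 = 9d
byte 1: (c9 xor 5b) xor 61 = 92 xor 61 = f3
byte 2: (d5 xor a0) xor 73 = 75 xor 73 = 06
byte 3: (b3 xor 00) xor 73 = b3 xor 73 = c0
byte 4: (ee xor ff) xor 77 = 11 xor 77 = 66
byte 5: (d1 xor 2e) xor 64 = ff xor 64 = 9b
byte 6: (20 xor 72) xor 20 = 52 xor 20 = 72
byte 7: (7b xor cd) xor 74 = b6 xor 74 = c2
byte 8: (e8 xor 2e) xor 68 = c6 xor 68 = ae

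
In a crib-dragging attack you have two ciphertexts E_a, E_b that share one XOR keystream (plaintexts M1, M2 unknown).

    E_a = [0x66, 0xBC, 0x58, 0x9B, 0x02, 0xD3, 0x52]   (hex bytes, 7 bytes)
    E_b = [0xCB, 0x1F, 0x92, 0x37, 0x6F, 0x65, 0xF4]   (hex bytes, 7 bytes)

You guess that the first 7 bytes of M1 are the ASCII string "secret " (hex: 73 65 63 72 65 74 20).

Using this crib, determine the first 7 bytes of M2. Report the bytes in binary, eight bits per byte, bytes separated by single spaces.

First, E_a ⊕ E_b = (M1 ⊕ K) ⊕ (M2 ⊕ K) = M1 ⊕ M2, so the key drops out. Then M2 = (M1 ⊕ M2) ⊕ M1 over the first 7 bytes.
byte 0: (66 ^ cb) ^ 73 = ad ^ 73 = de
byte 1: (bc ^ 1f) ^ 65 = a3 ^ 65 = c6
byte 2: (58 ^ 92) ^ 63 = ca ^ 63 = a9
byte 3: (9b ^ 37) ^ 72 = ac ^ 72 = de
byte 4: (02 ^ 6f) ^ 65 = 6d ^ 65 = 08
byte 5: (d3 ^ 65) ^ 74 = b6 ^ 74 = c2
byte 6: (52 ^ f4) ^ 20 = a6 ^ 20 = 86

11011110 11000110 10101001 11011110 00001000 11000010 10000110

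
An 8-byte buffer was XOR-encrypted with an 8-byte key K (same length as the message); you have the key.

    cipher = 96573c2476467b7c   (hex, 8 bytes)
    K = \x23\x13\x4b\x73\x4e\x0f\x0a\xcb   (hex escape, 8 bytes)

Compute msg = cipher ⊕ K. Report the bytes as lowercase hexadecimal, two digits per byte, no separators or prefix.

XOR is its own inverse, so applying the key byte-wise gives the result directly.
byte 0: 96 ^ 23 = b5
byte 1: 57 ^ 13 = 44
byte 2: 3c ^ 4b = 77
byte 3: 24 ^ 73 = 57
byte 4: 76 ^ 4e = 38
byte 5: 46 ^ 0f = 49
byte 6: 7b ^ 0a = 71
byte 7: 7c ^ cb = b7

b5447757384971b7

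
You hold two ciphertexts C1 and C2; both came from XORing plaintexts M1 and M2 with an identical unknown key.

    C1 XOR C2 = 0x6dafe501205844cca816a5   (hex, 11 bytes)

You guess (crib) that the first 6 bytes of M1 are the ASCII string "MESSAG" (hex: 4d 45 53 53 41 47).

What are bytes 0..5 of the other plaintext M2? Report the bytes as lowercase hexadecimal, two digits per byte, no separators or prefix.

20eab652611f

Since C1 ⊕ C2 = M1 ⊕ M2, XORing with the guessed M1 bytes yields the corresponding M2 bytes: M2 = (C1 ⊕ C2) ⊕ M1.
byte 0: 6d ^ 4d = 20
byte 1: af ^ 45 = ea
byte 2: e5 ^ 53 = b6
byte 3: 01 ^ 53 = 52
byte 4: 20 ^ 41 = 61
byte 5: 58 ^ 47 = 1f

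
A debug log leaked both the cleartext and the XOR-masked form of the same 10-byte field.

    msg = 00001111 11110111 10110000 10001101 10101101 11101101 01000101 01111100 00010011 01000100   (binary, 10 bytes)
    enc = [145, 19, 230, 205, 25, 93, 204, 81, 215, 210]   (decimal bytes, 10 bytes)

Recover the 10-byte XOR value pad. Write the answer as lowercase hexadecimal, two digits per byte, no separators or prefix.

Since enc = msg ⊕ pad, XORing both sides with msg gives pad = msg ⊕ enc.
byte 0: 0f ^ 91 = 9e
byte 1: f7 ^ 13 = e4
byte 2: b0 ^ e6 = 56
byte 3: 8d ^ cd = 40
byte 4: ad ^ 19 = b4
byte 5: ed ^ 5d = b0
byte 6: 45 ^ cc = 89
byte 7: 7c ^ 51 = 2d
byte 8: 13 ^ d7 = c4
byte 9: 44 ^ d2 = 96

9ee45640b4b0892dc496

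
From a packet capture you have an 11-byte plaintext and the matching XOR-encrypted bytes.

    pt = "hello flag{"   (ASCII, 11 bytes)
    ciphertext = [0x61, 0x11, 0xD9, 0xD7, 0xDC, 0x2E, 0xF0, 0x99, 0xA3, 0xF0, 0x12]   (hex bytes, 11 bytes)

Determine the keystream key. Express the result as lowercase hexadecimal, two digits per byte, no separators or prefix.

0974b5bbb30e96f5c29769

Since ciphertext = pt ⊕ key, XORing both sides with pt gives key = pt ⊕ ciphertext.
01101000 xor 01100001 = 00001001
01100101 xor 00010001 = 01110100
01101100 xor 11011001 = 10110101
01101100 xor 11010111 = 10111011
01101111 xor 11011100 = 10110011
00100000 xor 00101110 = 00001110
01100110 xor 11110000 = 10010110
01101100 xor 10011001 = 11110101
01100001 xor 10100011 = 11000010
01100111 xor 11110000 = 10010111
01111011 xor 00010010 = 01101001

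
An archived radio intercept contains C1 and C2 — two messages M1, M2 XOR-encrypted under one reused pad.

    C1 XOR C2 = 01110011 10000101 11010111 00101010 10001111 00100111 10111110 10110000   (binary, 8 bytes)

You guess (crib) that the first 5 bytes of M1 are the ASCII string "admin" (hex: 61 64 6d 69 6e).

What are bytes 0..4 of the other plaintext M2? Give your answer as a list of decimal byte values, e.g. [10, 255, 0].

[18, 225, 186, 67, 225]

Since C1 ⊕ C2 = M1 ⊕ M2, XORing with the guessed M1 bytes yields the corresponding M2 bytes: M2 = (C1 ⊕ C2) ⊕ M1.
byte 0: 73 ^ 61 = 12
byte 1: 85 ^ 64 = e1
byte 2: d7 ^ 6d = ba
byte 3: 2a ^ 69 = 43
byte 4: 8f ^ 6e = e1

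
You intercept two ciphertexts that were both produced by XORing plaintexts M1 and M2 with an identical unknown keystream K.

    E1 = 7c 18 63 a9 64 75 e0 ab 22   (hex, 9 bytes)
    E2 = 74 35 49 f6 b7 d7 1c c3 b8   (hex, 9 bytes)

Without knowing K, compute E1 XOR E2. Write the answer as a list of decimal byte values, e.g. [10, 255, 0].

E1 ⊕ E2 = (M1 ⊕ K) ⊕ (M2 ⊕ K) = M1 ⊕ M2 — the shared key cancels under XOR.
7c xor 74 = 08
18 xor 35 = 2d
63 xor 49 = 2a
a9 xor f6 = 5f
64 xor b7 = d3
75 xor d7 = a2
e0 xor 1c = fc
ab xor c3 = 68
22 xor b8 = 9a

[8, 45, 42, 95, 211, 162, 252, 104, 154]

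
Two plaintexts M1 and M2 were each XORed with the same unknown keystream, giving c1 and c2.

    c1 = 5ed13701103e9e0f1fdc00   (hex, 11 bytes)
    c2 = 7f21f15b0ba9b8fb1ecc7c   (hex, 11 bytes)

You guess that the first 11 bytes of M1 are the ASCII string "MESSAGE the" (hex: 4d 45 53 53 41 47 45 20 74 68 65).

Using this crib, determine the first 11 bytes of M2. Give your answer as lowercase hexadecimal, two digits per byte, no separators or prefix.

6cb595095ad063d4757819

First, c1 ⊕ c2 = (M1 ⊕ K) ⊕ (M2 ⊕ K) = M1 ⊕ M2, so the key drops out. Then M2 = (M1 ⊕ M2) ⊕ M1 over the first 11 bytes.
byte 0: (5e ⊕ 7f) ⊕ 4d = 21 ⊕ 4d = 6c
byte 1: (d1 ⊕ 21) ⊕ 45 = f0 ⊕ 45 = b5
byte 2: (37 ⊕ f1) ⊕ 53 = c6 ⊕ 53 = 95
byte 3: (01 ⊕ 5b) ⊕ 53 = 5a ⊕ 53 = 09
byte 4: (10 ⊕ 0b) ⊕ 41 = 1b ⊕ 41 = 5a
byte 5: (3e ⊕ a9) ⊕ 47 = 97 ⊕ 47 = d0
byte 6: (9e ⊕ b8) ⊕ 45 = 26 ⊕ 45 = 63
byte 7: (0f ⊕ fb) ⊕ 20 = f4 ⊕ 20 = d4
byte 8: (1f ⊕ 1e) ⊕ 74 = 01 ⊕ 74 = 75
byte 9: (dc ⊕ cc) ⊕ 68 = 10 ⊕ 68 = 78
byte 10: (00 ⊕ 7c) ⊕ 65 = 7c ⊕ 65 = 19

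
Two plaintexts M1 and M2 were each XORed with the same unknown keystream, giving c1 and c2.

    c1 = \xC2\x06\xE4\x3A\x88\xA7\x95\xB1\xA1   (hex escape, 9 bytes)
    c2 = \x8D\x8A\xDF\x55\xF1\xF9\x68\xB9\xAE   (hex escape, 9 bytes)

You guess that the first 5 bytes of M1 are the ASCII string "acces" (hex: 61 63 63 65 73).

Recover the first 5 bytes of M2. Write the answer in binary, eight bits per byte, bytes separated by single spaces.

First, c1 ⊕ c2 = (M1 ⊕ K) ⊕ (M2 ⊕ K) = M1 ⊕ M2, so the key drops out. Then M2 = (M1 ⊕ M2) ⊕ M1 over the first 5 bytes.
byte 0: (c2 ⊕ 8d) ⊕ 61 = 4f ⊕ 61 = 2e
byte 1: (06 ⊕ 8a) ⊕ 63 = 8c ⊕ 63 = ef
byte 2: (e4 ⊕ df) ⊕ 63 = 3b ⊕ 63 = 58
byte 3: (3a ⊕ 55) ⊕ 65 = 6f ⊕ 65 = 0a
byte 4: (88 ⊕ f1) ⊕ 73 = 79 ⊕ 73 = 0a

00101110 11101111 01011000 00001010 00001010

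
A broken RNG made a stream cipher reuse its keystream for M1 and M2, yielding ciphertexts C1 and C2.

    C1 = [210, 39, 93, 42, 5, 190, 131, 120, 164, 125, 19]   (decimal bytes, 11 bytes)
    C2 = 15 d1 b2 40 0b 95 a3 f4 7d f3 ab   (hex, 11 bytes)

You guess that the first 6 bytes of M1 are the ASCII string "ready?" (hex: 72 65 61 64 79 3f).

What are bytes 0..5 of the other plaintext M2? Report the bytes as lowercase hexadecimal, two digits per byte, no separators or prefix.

First, C1 ⊕ C2 = (M1 ⊕ K) ⊕ (M2 ⊕ K) = M1 ⊕ M2, so the key drops out. Then M2 = (M1 ⊕ M2) ⊕ M1 over the first 6 bytes.
byte 0: (d2 XOR 15) XOR 72 = c7 XOR 72 = b5
byte 1: (27 XOR d1) XOR 65 = f6 XOR 65 = 93
byte 2: (5d XOR b2) XOR 61 = ef XOR 61 = 8e
byte 3: (2a XOR 40) XOR 64 = 6a XOR 64 = 0e
byte 4: (05 XOR 0b) XOR 79 = 0e XOR 79 = 77
byte 5: (be XOR 95) XOR 3f = 2b XOR 3f = 14

b5938e0e7714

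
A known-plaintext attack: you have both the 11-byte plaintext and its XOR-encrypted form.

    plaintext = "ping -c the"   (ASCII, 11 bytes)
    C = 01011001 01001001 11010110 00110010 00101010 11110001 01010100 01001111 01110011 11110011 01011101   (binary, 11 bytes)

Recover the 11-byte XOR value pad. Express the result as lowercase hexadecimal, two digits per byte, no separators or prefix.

2920b8550adc376f079b38

Since C = plaintext ⊕ pad, XORing both sides with plaintext gives pad = plaintext ⊕ C.
byte 0: 01110000 ⊕ 01011001 = 00101001
byte 1: 01101001 ⊕ 01001001 = 00100000
byte 2: 01101110 ⊕ 11010110 = 10111000
byte 3: 01100111 ⊕ 00110010 = 01010101
byte 4: 00100000 ⊕ 00101010 = 00001010
byte 5: 00101101 ⊕ 11110001 = 11011100
byte 6: 01100011 ⊕ 01010100 = 00110111
byte 7: 00100000 ⊕ 01001111 = 01101111
byte 8: 01110100 ⊕ 01110011 = 00000111
byte 9: 01101000 ⊕ 11110011 = 10011011
byte 10: 01100101 ⊕ 01011101 = 00111000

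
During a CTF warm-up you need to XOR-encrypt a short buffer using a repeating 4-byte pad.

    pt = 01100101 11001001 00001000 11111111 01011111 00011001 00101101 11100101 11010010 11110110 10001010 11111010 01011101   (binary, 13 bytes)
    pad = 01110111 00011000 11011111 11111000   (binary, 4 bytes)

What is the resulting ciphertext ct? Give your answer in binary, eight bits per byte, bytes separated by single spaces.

00010010 11010001 11010111 00000111 00101000 00000001 11110010 00011101 10100101 11101110 01010101 00000010 00101010

The 4-byte key repeats, so the effective keystream is 77 18 df f8 77 18 df f8 77 18 df f8 77.
byte 0: 65 ^ 77 = 12
byte 1: c9 ^ 18 = d1
byte 2: 08 ^ df = d7
byte 3: ff ^ f8 = 07
byte 4: 5f ^ 77 = 28
byte 5: 19 ^ 18 = 01
byte 6: 2d ^ df = f2
byte 7: e5 ^ f8 = 1d
byte 8: d2 ^ 77 = a5
byte 9: f6 ^ 18 = ee
byte 10: 8a ^ df = 55
byte 11: fa ^ f8 = 02
byte 12: 5d ^ 77 = 2a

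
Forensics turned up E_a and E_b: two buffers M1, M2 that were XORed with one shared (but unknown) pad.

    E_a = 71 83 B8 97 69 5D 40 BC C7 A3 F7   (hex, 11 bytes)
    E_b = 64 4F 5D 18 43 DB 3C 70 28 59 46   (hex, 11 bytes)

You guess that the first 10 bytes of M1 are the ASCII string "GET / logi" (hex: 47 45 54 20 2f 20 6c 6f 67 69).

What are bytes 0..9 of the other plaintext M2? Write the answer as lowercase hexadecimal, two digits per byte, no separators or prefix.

First, E_a ⊕ E_b = (M1 ⊕ K) ⊕ (M2 ⊕ K) = M1 ⊕ M2, so the key drops out. Then M2 = (M1 ⊕ M2) ⊕ M1 over the first 10 bytes.
byte 0: (71 ^ 64) ^ 47 = 15 ^ 47 = 52
byte 1: (83 ^ 4f) ^ 45 = cc ^ 45 = 89
byte 2: (b8 ^ 5d) ^ 54 = e5 ^ 54 = b1
byte 3: (97 ^ 18) ^ 20 = 8f ^ 20 = af
byte 4: (69 ^ 43) ^ 2f = 2a ^ 2f = 05
byte 5: (5d ^ db) ^ 20 = 86 ^ 20 = a6
byte 6: (40 ^ 3c) ^ 6c = 7c ^ 6c = 10
byte 7: (bc ^ 70) ^ 6f = cc ^ 6f = a3
byte 8: (c7 ^ 28) ^ 67 = ef ^ 67 = 88
byte 9: (a3 ^ 59) ^ 69 = fa ^ 69 = 93

5289b1af05a610a38893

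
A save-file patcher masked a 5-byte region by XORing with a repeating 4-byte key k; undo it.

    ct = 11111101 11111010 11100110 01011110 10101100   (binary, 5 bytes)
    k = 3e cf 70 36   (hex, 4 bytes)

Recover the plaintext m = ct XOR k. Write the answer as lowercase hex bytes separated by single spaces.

c3 35 96 68 92

The 4-byte key repeats, so the effective keystream is 3e cf 70 36 3e.
byte 0: 11111101 xor 00111110 = 11000011
byte 1: 11111010 xor 11001111 = 00110101
byte 2: 11100110 xor 01110000 = 10010110
byte 3: 01011110 xor 00110110 = 01101000
byte 4: 10101100 xor 00111110 = 10010010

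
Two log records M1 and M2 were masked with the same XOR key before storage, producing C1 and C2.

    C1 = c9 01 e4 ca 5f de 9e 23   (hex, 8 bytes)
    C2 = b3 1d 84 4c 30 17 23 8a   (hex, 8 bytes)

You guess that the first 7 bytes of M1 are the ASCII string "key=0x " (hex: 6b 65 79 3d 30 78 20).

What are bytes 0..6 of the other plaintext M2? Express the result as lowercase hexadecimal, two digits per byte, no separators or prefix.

First, C1 ⊕ C2 = (M1 ⊕ K) ⊕ (M2 ⊕ K) = M1 ⊕ M2, so the key drops out. Then M2 = (M1 ⊕ M2) ⊕ M1 over the first 7 bytes.
byte 0: (c9 XOR b3) XOR 6b = 7a XOR 6b = 11
byte 1: (01 XOR 1d) XOR 65 = 1c XOR 65 = 79
byte 2: (e4 XOR 84) XOR 79 = 60 XOR 79 = 19
byte 3: (ca XOR 4c) XOR 3d = 86 XOR 3d = bb
byte 4: (5f XOR 30) XOR 30 = 6f XOR 30 = 5f
byte 5: (de XOR 17) XOR 78 = c9 XOR 78 = b1
byte 6: (9e XOR 23) XOR 20 = bd XOR 20 = 9d

117919bb5fb19d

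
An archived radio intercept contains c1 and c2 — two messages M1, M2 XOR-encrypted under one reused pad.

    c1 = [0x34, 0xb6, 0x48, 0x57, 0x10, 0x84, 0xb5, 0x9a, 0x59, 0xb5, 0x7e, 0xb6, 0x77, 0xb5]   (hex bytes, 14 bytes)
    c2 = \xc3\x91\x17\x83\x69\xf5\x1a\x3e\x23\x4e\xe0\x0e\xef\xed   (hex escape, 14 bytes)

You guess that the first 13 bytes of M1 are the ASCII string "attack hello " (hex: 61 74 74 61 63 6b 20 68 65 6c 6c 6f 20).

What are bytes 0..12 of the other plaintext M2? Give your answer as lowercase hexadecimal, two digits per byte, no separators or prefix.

First, c1 ⊕ c2 = (M1 ⊕ K) ⊕ (M2 ⊕ K) = M1 ⊕ M2, so the key drops out. Then M2 = (M1 ⊕ M2) ⊕ M1 over the first 13 bytes.
byte 0: (34 xor c3) xor 61 = f7 xor 61 = 96
byte 1: (b6 xor 91) xor 74 = 27 xor 74 = 53
byte 2: (48 xor 17) xor 74 = 5f xor 74 = 2b
byte 3: (57 xor 83) xor 61 = d4 xor 61 = b5
byte 4: (10 xor 69) xor 63 = 79 xor 63 = 1a
byte 5: (84 xor f5) xor 6b = 71 xor 6b = 1a
byte 6: (b5 xor 1a) xor 20 = af xor 20 = 8f
byte 7: (9a xor 3e) xor 68 = a4 xor 68 = cc
byte 8: (59 xor 23) xor 65 = 7a xor 65 = 1f
byte 9: (b5 xor 4e) xor 6c = fb xor 6c = 97
byte 10: (7e xor e0) xor 6c = 9e xor 6c = f2
byte 11: (b6 xor 0e) xor 6f = b8 xor 6f = d7
byte 12: (77 xor ef) xor 20 = 98 xor 20 = b8

96532bb51a1a8fcc1f97f2d7b8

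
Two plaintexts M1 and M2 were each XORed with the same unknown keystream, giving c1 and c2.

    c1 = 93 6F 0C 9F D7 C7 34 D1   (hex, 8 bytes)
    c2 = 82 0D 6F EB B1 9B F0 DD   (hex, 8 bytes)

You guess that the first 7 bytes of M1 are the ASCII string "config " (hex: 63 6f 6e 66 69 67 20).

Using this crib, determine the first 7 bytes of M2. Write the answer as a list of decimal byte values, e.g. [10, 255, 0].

[114, 13, 13, 18, 15, 59, 228]

First, c1 ⊕ c2 = (M1 ⊕ K) ⊕ (M2 ⊕ K) = M1 ⊕ M2, so the key drops out. Then M2 = (M1 ⊕ M2) ⊕ M1 over the first 7 bytes.
byte 0: (93 ^ 82) ^ 63 = 11 ^ 63 = 72
byte 1: (6f ^ 0d) ^ 6f = 62 ^ 6f = 0d
byte 2: (0c ^ 6f) ^ 6e = 63 ^ 6e = 0d
byte 3: (9f ^ eb) ^ 66 = 74 ^ 66 = 12
byte 4: (d7 ^ b1) ^ 69 = 66 ^ 69 = 0f
byte 5: (c7 ^ 9b) ^ 67 = 5c ^ 67 = 3b
byte 6: (34 ^ f0) ^ 20 = c4 ^ 20 = e4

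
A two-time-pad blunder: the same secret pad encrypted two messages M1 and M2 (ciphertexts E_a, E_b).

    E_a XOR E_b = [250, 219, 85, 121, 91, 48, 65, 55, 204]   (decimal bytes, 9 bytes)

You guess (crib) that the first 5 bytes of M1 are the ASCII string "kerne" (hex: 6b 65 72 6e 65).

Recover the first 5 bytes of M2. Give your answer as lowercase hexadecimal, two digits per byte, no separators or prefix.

Since E_a ⊕ E_b = M1 ⊕ M2, XORing with the guessed M1 bytes yields the corresponding M2 bytes: M2 = (E_a ⊕ E_b) ⊕ M1.
fa ^ 6b = 91
db ^ 65 = be
55 ^ 72 = 27
79 ^ 6e = 17
5b ^ 65 = 3e

91be27173e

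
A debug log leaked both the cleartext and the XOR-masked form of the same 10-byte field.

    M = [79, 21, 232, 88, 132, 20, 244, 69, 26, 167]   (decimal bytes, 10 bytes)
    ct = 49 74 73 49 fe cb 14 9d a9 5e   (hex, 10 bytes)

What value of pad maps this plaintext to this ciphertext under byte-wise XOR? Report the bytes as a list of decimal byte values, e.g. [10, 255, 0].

[6, 97, 155, 17, 122, 223, 224, 216, 179, 249]

Since ct = M ⊕ pad, XORing both sides with M gives pad = M ⊕ ct.
 79 ⊕  73 =   6
 21 ⊕ 116 =  97
232 ⊕ 115 = 155
 88 ⊕  73 =  17
132 ⊕ 254 = 122
 20 ⊕ 203 = 223
244 ⊕  20 = 224
 69 ⊕ 157 = 216
 26 ⊕ 169 = 179
167 ⊕  94 = 249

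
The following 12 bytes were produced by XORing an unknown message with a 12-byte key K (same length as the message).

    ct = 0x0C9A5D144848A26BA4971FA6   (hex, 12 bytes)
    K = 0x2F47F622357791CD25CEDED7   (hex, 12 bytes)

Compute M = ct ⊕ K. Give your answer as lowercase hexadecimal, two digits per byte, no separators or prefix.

23ddab367d3f33a68159c171

byte 0:  12 xor  47 =  35
byte 1: 154 xor  71 = 221
byte 2:  93 xor 246 = 171
byte 3:  20 xor  34 =  54
byte 4:  72 xor  53 = 125
byte 5:  72 xor 119 =  63
byte 6: 162 xor 145 =  51
byte 7: 107 xor 205 = 166
byte 8: 164 xor  37 = 129
byte 9: 151 xor 206 =  89
byte 10:  31 xor 222 = 193
byte 11: 166 xor 215 = 113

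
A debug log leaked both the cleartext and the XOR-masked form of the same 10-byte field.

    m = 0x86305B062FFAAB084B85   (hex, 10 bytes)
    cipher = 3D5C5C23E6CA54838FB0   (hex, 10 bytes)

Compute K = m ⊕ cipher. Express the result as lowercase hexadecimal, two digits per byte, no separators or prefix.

bb6c0725c930ff8bc435

Since cipher = m ⊕ K, XORing both sides with m gives K = m ⊕ cipher.
86 ^ 3d = bb
30 ^ 5c = 6c
5b ^ 5c = 07
06 ^ 23 = 25
2f ^ e6 = c9
fa ^ ca = 30
ab ^ 54 = ff
08 ^ 83 = 8b
4b ^ 8f = c4
85 ^ b0 = 35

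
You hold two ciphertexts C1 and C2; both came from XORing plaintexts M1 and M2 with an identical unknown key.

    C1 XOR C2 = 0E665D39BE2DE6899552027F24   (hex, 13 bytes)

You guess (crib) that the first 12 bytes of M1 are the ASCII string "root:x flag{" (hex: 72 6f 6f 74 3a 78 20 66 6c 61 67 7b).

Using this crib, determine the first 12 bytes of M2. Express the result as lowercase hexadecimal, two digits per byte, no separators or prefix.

Since C1 ⊕ C2 = M1 ⊕ M2, XORing with the guessed M1 bytes yields the corresponding M2 bytes: M2 = (C1 ⊕ C2) ⊕ M1.
00001110 xor 01110010 = 01111100
01100110 xor 01101111 = 00001001
01011101 xor 01101111 = 00110010
00111001 xor 01110100 = 01001101
10111110 xor 00111010 = 10000100
00101101 xor 01111000 = 01010101
11100110 xor 00100000 = 11000110
10001001 xor 01100110 = 11101111
10010101 xor 01101100 = 11111001
01010010 xor 01100001 = 00110011
00000010 xor 01100111 = 01100101
01111111 xor 01111011 = 00000100

7c09324d8455c6eff9336504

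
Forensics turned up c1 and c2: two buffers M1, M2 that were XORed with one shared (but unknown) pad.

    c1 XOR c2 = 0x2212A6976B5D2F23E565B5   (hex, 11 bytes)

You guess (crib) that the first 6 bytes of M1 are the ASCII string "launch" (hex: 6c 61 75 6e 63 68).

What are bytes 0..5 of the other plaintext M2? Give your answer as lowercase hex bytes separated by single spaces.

Since c1 ⊕ c2 = M1 ⊕ M2, XORing with the guessed M1 bytes yields the corresponding M2 bytes: M2 = (c1 ⊕ c2) ⊕ M1.
byte 0: 00100010 ^ 01101100 = 01001110
byte 1: 00010010 ^ 01100001 = 01110011
byte 2: 10100110 ^ 01110101 = 11010011
byte 3: 10010111 ^ 01101110 = 11111001
byte 4: 01101011 ^ 01100011 = 00001000
byte 5: 01011101 ^ 01101000 = 00110101

4e 73 d3 f9 08 35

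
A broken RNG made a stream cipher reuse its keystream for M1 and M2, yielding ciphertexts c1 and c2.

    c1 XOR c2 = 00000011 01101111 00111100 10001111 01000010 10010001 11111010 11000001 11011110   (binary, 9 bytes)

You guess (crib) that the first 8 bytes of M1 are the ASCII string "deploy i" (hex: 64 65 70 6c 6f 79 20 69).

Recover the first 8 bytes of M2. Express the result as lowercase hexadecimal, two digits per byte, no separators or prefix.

670a4ce32de8daa8

Since c1 ⊕ c2 = M1 ⊕ M2, XORing with the guessed M1 bytes yields the corresponding M2 bytes: M2 = (c1 ⊕ c2) ⊕ M1.
00000011 XOR 01100100 = 01100111
01101111 XOR 01100101 = 00001010
00111100 XOR 01110000 = 01001100
10001111 XOR 01101100 = 11100011
01000010 XOR 01101111 = 00101101
10010001 XOR 01111001 = 11101000
11111010 XOR 00100000 = 11011010
11000001 XOR 01101001 = 10101000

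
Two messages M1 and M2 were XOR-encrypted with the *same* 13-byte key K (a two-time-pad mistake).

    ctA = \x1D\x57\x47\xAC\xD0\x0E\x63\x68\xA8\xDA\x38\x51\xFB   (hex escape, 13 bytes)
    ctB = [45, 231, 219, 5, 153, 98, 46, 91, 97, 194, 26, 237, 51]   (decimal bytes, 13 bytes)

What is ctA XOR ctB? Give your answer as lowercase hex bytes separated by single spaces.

ctA ⊕ ctB = (M1 ⊕ K) ⊕ (M2 ⊕ K) = M1 ⊕ M2 — the shared key cancels under XOR.
00011101 xor 00101101 = 00110000
01010111 xor 11100111 = 10110000
01000111 xor 11011011 = 10011100
10101100 xor 00000101 = 10101001
11010000 xor 10011001 = 01001001
00001110 xor 01100010 = 01101100
01100011 xor 00101110 = 01001101
01101000 xor 01011011 = 00110011
10101000 xor 01100001 = 11001001
11011010 xor 11000010 = 00011000
00111000 xor 00011010 = 00100010
01010001 xor 11101101 = 10111100
11111011 xor 00110011 = 11001000

30 b0 9c a9 49 6c 4d 33 c9 18 22 bc c8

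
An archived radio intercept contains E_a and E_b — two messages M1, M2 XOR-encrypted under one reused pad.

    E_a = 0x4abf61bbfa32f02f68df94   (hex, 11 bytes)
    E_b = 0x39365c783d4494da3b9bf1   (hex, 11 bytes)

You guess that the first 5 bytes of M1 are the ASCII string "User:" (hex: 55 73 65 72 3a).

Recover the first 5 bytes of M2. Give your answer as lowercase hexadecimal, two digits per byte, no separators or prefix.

First, E_a ⊕ E_b = (M1 ⊕ K) ⊕ (M2 ⊕ K) = M1 ⊕ M2, so the key drops out. Then M2 = (M1 ⊕ M2) ⊕ M1 over the first 5 bytes.
byte 0: (4a ⊕ 39) ⊕ 55 = 73 ⊕ 55 = 26
byte 1: (bf ⊕ 36) ⊕ 73 = 89 ⊕ 73 = fa
byte 2: (61 ⊕ 5c) ⊕ 65 = 3d ⊕ 65 = 58
byte 3: (bb ⊕ 78) ⊕ 72 = c3 ⊕ 72 = b1
byte 4: (fa ⊕ 3d) ⊕ 3a = c7 ⊕ 3a = fd

26fa58b1fd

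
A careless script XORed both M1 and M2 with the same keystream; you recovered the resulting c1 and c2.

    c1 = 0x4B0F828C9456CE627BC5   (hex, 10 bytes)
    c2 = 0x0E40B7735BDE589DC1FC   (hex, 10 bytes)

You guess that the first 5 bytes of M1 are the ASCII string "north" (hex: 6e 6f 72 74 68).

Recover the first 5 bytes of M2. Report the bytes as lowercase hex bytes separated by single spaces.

First, c1 ⊕ c2 = (M1 ⊕ K) ⊕ (M2 ⊕ K) = M1 ⊕ M2, so the key drops out. Then M2 = (M1 ⊕ M2) ⊕ M1 over the first 5 bytes.
byte 0: (4b ^ 0e) ^ 6e = 45 ^ 6e = 2b
byte 1: (0f ^ 40) ^ 6f = 4f ^ 6f = 20
byte 2: (82 ^ b7) ^ 72 = 35 ^ 72 = 47
byte 3: (8c ^ 73) ^ 74 = ff ^ 74 = 8b
byte 4: (94 ^ 5b) ^ 68 = cf ^ 68 = a7

2b 20 47 8b a7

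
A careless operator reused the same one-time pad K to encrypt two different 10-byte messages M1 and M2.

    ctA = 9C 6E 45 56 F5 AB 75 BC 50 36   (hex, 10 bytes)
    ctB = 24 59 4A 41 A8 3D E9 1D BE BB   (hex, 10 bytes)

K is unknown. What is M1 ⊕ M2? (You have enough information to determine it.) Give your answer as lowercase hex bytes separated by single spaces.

b8 37 0f 17 5d 96 9c a1 ee 8d

ctA ⊕ ctB = (M1 ⊕ K) ⊕ (M2 ⊕ K) = M1 ⊕ M2 — the shared key cancels under XOR.
byte 0: 9c ⊕ 24 = b8
byte 1: 6e ⊕ 59 = 37
byte 2: 45 ⊕ 4a = 0f
byte 3: 56 ⊕ 41 = 17
byte 4: f5 ⊕ a8 = 5d
byte 5: ab ⊕ 3d = 96
byte 6: 75 ⊕ e9 = 9c
byte 7: bc ⊕ 1d = a1
byte 8: 50 ⊕ be = ee
byte 9: 36 ⊕ bb = 8d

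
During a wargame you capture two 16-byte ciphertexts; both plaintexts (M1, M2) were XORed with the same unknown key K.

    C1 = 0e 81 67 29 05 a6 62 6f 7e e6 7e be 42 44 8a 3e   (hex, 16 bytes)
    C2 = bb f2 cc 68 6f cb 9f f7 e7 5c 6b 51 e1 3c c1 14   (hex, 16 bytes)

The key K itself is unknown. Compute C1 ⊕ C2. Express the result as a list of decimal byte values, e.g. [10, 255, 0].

[181, 115, 171, 65, 106, 109, 253, 152, 153, 186, 21, 239, 163, 120, 75, 42]

C1 ⊕ C2 = (M1 ⊕ K) ⊕ (M2 ⊕ K) = M1 ⊕ M2 — the shared key cancels under XOR.
byte 0: 0e XOR bb = b5
byte 1: 81 XOR f2 = 73
byte 2: 67 XOR cc = ab
byte 3: 29 XOR 68 = 41
byte 4: 05 XOR 6f = 6a
byte 5: a6 XOR cb = 6d
byte 6: 62 XOR 9f = fd
byte 7: 6f XOR f7 = 98
byte 8: 7e XOR e7 = 99
byte 9: e6 XOR 5c = ba
byte 10: 7e XOR 6b = 15
byte 11: be XOR 51 = ef
byte 12: 42 XOR e1 = a3
byte 13: 44 XOR 3c = 78
byte 14: 8a XOR c1 = 4b
byte 15: 3e XOR 14 = 2a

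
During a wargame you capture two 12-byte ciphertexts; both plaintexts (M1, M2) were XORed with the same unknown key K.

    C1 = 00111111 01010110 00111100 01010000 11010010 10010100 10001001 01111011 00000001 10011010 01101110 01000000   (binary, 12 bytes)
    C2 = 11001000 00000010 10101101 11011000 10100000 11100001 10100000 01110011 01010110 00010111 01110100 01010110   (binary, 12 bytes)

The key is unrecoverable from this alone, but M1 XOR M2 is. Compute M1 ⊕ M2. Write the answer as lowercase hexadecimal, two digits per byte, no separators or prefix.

f754918872752908578d1a16

C1 ⊕ C2 = (M1 ⊕ K) ⊕ (M2 ⊕ K) = M1 ⊕ M2 — the shared key cancels under XOR.
 63 ⊕ 200 = 247
 86 ⊕   2 =  84
 60 ⊕ 173 = 145
 80 ⊕ 216 = 136
210 ⊕ 160 = 114
148 ⊕ 225 = 117
137 ⊕ 160 =  41
123 ⊕ 115 =   8
  1 ⊕  86 =  87
154 ⊕  23 = 141
110 ⊕ 116 =  26
 64 ⊕  86 =  22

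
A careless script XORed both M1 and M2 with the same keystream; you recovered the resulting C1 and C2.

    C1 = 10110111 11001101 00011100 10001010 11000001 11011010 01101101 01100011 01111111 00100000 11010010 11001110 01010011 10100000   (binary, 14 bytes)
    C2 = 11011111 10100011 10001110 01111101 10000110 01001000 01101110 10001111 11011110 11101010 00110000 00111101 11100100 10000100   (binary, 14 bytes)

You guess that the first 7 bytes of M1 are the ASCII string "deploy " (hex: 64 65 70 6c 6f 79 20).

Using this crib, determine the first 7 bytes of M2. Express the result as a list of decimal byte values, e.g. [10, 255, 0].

[12, 11, 226, 155, 40, 235, 35]

First, C1 ⊕ C2 = (M1 ⊕ K) ⊕ (M2 ⊕ K) = M1 ⊕ M2, so the key drops out. Then M2 = (M1 ⊕ M2) ⊕ M1 over the first 7 bytes.
byte 0: (b7 XOR df) XOR 64 = 68 XOR 64 = 0c
byte 1: (cd XOR a3) XOR 65 = 6e XOR 65 = 0b
byte 2: (1c XOR 8e) XOR 70 = 92 XOR 70 = e2
byte 3: (8a XOR 7d) XOR 6c = f7 XOR 6c = 9b
byte 4: (c1 XOR 86) XOR 6f = 47 XOR 6f = 28
byte 5: (da XOR 48) XOR 79 = 92 XOR 79 = eb
byte 6: (6d XOR 6e) XOR 20 = 03 XOR 20 = 23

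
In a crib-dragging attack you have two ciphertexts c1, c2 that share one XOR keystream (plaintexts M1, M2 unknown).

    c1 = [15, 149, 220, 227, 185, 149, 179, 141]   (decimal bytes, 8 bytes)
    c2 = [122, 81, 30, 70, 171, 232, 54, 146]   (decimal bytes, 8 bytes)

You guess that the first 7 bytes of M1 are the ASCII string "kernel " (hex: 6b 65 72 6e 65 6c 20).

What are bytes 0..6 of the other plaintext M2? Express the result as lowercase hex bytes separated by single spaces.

First, c1 ⊕ c2 = (M1 ⊕ K) ⊕ (M2 ⊕ K) = M1 ⊕ M2, so the key drops out. Then M2 = (M1 ⊕ M2) ⊕ M1 over the first 7 bytes.
byte 0: (0f xor 7a) xor 6b = 75 xor 6b = 1e
byte 1: (95 xor 51) xor 65 = c4 xor 65 = a1
byte 2: (dc xor 1e) xor 72 = c2 xor 72 = b0
byte 3: (e3 xor 46) xor 6e = a5 xor 6e = cb
byte 4: (b9 xor ab) xor 65 = 12 xor 65 = 77
byte 5: (95 xor e8) xor 6c = 7d xor 6c = 11
byte 6: (b3 xor 36) xor 20 = 85 xor 20 = a5

1e a1 b0 cb 77 11 a5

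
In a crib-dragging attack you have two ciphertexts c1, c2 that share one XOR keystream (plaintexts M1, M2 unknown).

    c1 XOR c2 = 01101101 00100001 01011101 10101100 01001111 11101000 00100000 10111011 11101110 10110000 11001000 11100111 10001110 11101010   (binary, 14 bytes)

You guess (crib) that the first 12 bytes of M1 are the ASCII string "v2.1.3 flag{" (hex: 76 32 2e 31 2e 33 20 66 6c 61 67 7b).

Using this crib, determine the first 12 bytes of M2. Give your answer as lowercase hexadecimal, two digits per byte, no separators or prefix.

1b13739d61db00dd82d1af9c

Since c1 ⊕ c2 = M1 ⊕ M2, XORing with the guessed M1 bytes yields the corresponding M2 bytes: M2 = (c1 ⊕ c2) ⊕ M1.
byte 0: 6d ^ 76 = 1b
byte 1: 21 ^ 32 = 13
byte 2: 5d ^ 2e = 73
byte 3: ac ^ 31 = 9d
byte 4: 4f ^ 2e = 61
byte 5: e8 ^ 33 = db
byte 6: 20 ^ 20 = 00
byte 7: bb ^ 66 = dd
byte 8: ee ^ 6c = 82
byte 9: b0 ^ 61 = d1
byte 10: c8 ^ 67 = af
byte 11: e7 ^ 7b = 9c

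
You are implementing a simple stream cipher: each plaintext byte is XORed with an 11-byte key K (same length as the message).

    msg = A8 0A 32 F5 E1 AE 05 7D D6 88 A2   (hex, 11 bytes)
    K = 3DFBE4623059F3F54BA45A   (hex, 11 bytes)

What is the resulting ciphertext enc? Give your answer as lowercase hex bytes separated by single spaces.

95 f1 d6 97 d1 f7 f6 88 9d 2c f8

byte 0: a8 ⊕ 3d = 95
byte 1: 0a ⊕ fb = f1
byte 2: 32 ⊕ e4 = d6
byte 3: f5 ⊕ 62 = 97
byte 4: e1 ⊕ 30 = d1
byte 5: ae ⊕ 59 = f7
byte 6: 05 ⊕ f3 = f6
byte 7: 7d ⊕ f5 = 88
byte 8: d6 ⊕ 4b = 9d
byte 9: 88 ⊕ a4 = 2c
byte 10: a2 ⊕ 5a = f8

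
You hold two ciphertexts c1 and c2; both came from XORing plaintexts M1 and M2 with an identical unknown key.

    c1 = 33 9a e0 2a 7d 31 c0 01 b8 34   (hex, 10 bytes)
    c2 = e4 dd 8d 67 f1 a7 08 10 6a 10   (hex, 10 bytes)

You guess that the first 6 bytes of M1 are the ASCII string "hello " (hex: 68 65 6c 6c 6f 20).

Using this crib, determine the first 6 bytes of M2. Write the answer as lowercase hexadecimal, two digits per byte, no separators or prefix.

bf220121e3b6

First, c1 ⊕ c2 = (M1 ⊕ K) ⊕ (M2 ⊕ K) = M1 ⊕ M2, so the key drops out. Then M2 = (M1 ⊕ M2) ⊕ M1 over the first 6 bytes.
byte 0: (33 XOR e4) XOR 68 = d7 XOR 68 = bf
byte 1: (9a XOR dd) XOR 65 = 47 XOR 65 = 22
byte 2: (e0 XOR 8d) XOR 6c = 6d XOR 6c = 01
byte 3: (2a XOR 67) XOR 6c = 4d XOR 6c = 21
byte 4: (7d XOR f1) XOR 6f = 8c XOR 6f = e3
byte 5: (31 XOR a7) XOR 20 = 96 XOR 20 = b6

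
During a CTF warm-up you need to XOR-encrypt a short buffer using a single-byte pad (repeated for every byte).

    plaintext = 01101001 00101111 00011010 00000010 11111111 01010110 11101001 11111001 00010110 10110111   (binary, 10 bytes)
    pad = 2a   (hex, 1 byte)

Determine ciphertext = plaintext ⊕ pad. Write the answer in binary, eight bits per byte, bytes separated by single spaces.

01000011 00000101 00110000 00101000 11010101 01111100 11000011 11010011 00111100 10011101

The 1-byte key repeats, so the effective keystream is 2a 2a 2a 2a 2a 2a 2a 2a 2a 2a.
byte 0: 69 XOR 2a = 43
byte 1: 2f XOR 2a = 05
byte 2: 1a XOR 2a = 30
byte 3: 02 XOR 2a = 28
byte 4: ff XOR 2a = d5
byte 5: 56 XOR 2a = 7c
byte 6: e9 XOR 2a = c3
byte 7: f9 XOR 2a = d3
byte 8: 16 XOR 2a = 3c
byte 9: b7 XOR 2a = 9d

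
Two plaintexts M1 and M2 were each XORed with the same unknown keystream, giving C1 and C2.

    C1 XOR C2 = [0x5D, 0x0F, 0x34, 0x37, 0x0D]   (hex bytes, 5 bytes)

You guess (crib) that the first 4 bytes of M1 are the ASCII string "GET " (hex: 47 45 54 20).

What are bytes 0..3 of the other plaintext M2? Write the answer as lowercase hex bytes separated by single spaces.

1a 4a 60 17

Since C1 ⊕ C2 = M1 ⊕ M2, XORing with the guessed M1 bytes yields the corresponding M2 bytes: M2 = (C1 ⊕ C2) ⊕ M1.
01011101 XOR 01000111 = 00011010
00001111 XOR 01000101 = 01001010
00110100 XOR 01010100 = 01100000
00110111 XOR 00100000 = 00010111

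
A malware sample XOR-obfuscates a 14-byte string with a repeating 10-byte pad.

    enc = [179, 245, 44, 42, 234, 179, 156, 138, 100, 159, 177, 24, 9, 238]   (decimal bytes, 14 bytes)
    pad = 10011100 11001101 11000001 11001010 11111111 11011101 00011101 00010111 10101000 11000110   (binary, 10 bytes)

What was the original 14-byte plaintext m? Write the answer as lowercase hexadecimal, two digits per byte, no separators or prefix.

2f38ede0156e819dcc592dd5c824

The 10-byte key repeats, so the effective keystream is 9c cd c1 ca ff dd 1d 17 a8 c6 9c cd c1 ca.
byte 0: 179 ^ 156 =  47
byte 1: 245 ^ 205 =  56
byte 2:  44 ^ 193 = 237
byte 3:  42 ^ 202 = 224
byte 4: 234 ^ 255 =  21
byte 5: 179 ^ 221 = 110
byte 6: 156 ^  29 = 129
byte 7: 138 ^  23 = 157
byte 8: 100 ^ 168 = 204
byte 9: 159 ^ 198 =  89
byte 10: 177 ^ 156 =  45
byte 11:  24 ^ 205 = 213
byte 12:   9 ^ 193 = 200
byte 13: 238 ^ 202 =  36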